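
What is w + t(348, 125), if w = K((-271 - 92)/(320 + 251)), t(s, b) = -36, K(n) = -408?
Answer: -444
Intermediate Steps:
w = -408
w + t(348, 125) = -408 - 36 = -444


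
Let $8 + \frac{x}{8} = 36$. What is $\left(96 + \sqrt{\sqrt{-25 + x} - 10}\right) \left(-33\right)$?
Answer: $-3168 - 33 \sqrt{-10 + \sqrt{199}} \approx -3234.9$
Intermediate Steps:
$x = 224$ ($x = -64 + 8 \cdot 36 = -64 + 288 = 224$)
$\left(96 + \sqrt{\sqrt{-25 + x} - 10}\right) \left(-33\right) = \left(96 + \sqrt{\sqrt{-25 + 224} - 10}\right) \left(-33\right) = \left(96 + \sqrt{\sqrt{199} - 10}\right) \left(-33\right) = \left(96 + \sqrt{-10 + \sqrt{199}}\right) \left(-33\right) = -3168 - 33 \sqrt{-10 + \sqrt{199}}$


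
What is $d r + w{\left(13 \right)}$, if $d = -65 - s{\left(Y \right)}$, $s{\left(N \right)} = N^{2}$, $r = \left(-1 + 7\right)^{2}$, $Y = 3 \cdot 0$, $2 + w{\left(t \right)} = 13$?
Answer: $-2329$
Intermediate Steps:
$w{\left(t \right)} = 11$ ($w{\left(t \right)} = -2 + 13 = 11$)
$Y = 0$
$r = 36$ ($r = 6^{2} = 36$)
$d = -65$ ($d = -65 - 0^{2} = -65 - 0 = -65 + 0 = -65$)
$d r + w{\left(13 \right)} = \left(-65\right) 36 + 11 = -2340 + 11 = -2329$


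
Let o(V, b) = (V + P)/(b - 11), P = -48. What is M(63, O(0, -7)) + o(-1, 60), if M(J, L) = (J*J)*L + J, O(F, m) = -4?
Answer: -15814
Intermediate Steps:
o(V, b) = (-48 + V)/(-11 + b) (o(V, b) = (V - 48)/(b - 11) = (-48 + V)/(-11 + b))
M(J, L) = J + L*J² (M(J, L) = J²*L + J = L*J² + J = J + L*J²)
M(63, O(0, -7)) + o(-1, 60) = 63*(1 + 63*(-4)) + (-48 - 1)/(-11 + 60) = 63*(1 - 252) - 49/49 = 63*(-251) + (1/49)*(-49) = -15813 - 1 = -15814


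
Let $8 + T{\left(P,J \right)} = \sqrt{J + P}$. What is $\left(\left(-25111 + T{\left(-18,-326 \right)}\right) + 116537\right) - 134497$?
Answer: $-43079 + 2 i \sqrt{86} \approx -43079.0 + 18.547 i$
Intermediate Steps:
$T{\left(P,J \right)} = -8 + \sqrt{J + P}$
$\left(\left(-25111 + T{\left(-18,-326 \right)}\right) + 116537\right) - 134497 = \left(\left(-25111 - \left(8 - \sqrt{-326 - 18}\right)\right) + 116537\right) - 134497 = \left(\left(-25111 - \left(8 - \sqrt{-344}\right)\right) + 116537\right) - 134497 = \left(\left(-25111 - \left(8 - 2 i \sqrt{86}\right)\right) + 116537\right) - 134497 = \left(\left(-25119 + 2 i \sqrt{86}\right) + 116537\right) - 134497 = \left(91418 + 2 i \sqrt{86}\right) - 134497 = -43079 + 2 i \sqrt{86}$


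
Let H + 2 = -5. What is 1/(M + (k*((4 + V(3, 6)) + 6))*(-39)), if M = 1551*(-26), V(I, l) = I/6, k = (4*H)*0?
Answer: -1/40326 ≈ -2.4798e-5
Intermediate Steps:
H = -7 (H = -2 - 5 = -7)
k = 0 (k = (4*(-7))*0 = -28*0 = 0)
V(I, l) = I/6 (V(I, l) = I*(⅙) = I/6)
M = -40326
1/(M + (k*((4 + V(3, 6)) + 6))*(-39)) = 1/(-40326 + (0*((4 + (⅙)*3) + 6))*(-39)) = 1/(-40326 + (0*((4 + ½) + 6))*(-39)) = 1/(-40326 + (0*(9/2 + 6))*(-39)) = 1/(-40326 + (0*(21/2))*(-39)) = 1/(-40326 + 0*(-39)) = 1/(-40326 + 0) = 1/(-40326) = -1/40326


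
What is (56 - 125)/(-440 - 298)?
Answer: 23/246 ≈ 0.093496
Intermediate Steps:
(56 - 125)/(-440 - 298) = -69/(-738) = -69*(-1/738) = 23/246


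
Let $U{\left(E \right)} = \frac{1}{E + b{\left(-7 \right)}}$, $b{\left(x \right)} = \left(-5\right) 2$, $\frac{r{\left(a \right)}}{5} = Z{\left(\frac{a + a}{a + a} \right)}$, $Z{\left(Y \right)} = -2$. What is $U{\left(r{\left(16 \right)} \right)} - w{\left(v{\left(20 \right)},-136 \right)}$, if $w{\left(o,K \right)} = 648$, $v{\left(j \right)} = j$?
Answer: $- \frac{12961}{20} \approx -648.05$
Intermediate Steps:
$r{\left(a \right)} = -10$ ($r{\left(a \right)} = 5 \left(-2\right) = -10$)
$b{\left(x \right)} = -10$
$U{\left(E \right)} = \frac{1}{-10 + E}$ ($U{\left(E \right)} = \frac{1}{E - 10} = \frac{1}{-10 + E}$)
$U{\left(r{\left(16 \right)} \right)} - w{\left(v{\left(20 \right)},-136 \right)} = \frac{1}{-10 - 10} - 648 = \frac{1}{-20} - 648 = - \frac{1}{20} - 648 = - \frac{12961}{20}$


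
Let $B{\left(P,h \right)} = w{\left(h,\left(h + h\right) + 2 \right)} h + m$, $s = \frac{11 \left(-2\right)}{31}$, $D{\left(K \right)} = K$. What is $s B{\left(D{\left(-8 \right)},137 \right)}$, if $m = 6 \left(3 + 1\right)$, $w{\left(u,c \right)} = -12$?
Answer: $\frac{35640}{31} \approx 1149.7$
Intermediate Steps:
$m = 24$ ($m = 6 \cdot 4 = 24$)
$s = - \frac{22}{31}$ ($s = \left(-22\right) \frac{1}{31} = - \frac{22}{31} \approx -0.70968$)
$B{\left(P,h \right)} = 24 - 12 h$ ($B{\left(P,h \right)} = - 12 h + 24 = 24 - 12 h$)
$s B{\left(D{\left(-8 \right)},137 \right)} = - \frac{22 \left(24 - 1644\right)}{31} = \left(- \frac{22}{31}\right) \left(-1620\right) = \frac{35640}{31}$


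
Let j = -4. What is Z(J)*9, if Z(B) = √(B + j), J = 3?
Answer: 9*I ≈ 9.0*I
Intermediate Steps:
Z(B) = √(-4 + B) (Z(B) = √(B - 4) = √(-4 + B))
Z(J)*9 = √(-4 + 3)*9 = √(-1)*9 = I*9 = 9*I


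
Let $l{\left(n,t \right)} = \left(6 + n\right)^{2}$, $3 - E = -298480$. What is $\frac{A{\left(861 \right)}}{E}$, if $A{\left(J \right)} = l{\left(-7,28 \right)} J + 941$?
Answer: $\frac{1802}{298483} \approx 0.0060372$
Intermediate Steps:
$E = 298483$ ($E = 3 - -298480 = 3 + 298480 = 298483$)
$A{\left(J \right)} = 941 + J$ ($A{\left(J \right)} = \left(6 - 7\right)^{2} J + 941 = \left(-1\right)^{2} J + 941 = 1 J + 941 = J + 941 = 941 + J$)
$\frac{A{\left(861 \right)}}{E} = \frac{941 + 861}{298483} = 1802 \cdot \frac{1}{298483} = \frac{1802}{298483}$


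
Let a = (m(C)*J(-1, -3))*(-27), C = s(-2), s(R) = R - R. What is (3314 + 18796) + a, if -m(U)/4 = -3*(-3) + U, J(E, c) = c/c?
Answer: 23082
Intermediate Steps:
J(E, c) = 1
s(R) = 0
C = 0
m(U) = -36 - 4*U (m(U) = -4*(-3*(-3) + U) = -4*(9 + U) = -36 - 4*U)
a = 972 (a = ((-36 - 4*0)*1)*(-27) = ((-36 + 0)*1)*(-27) = -36*1*(-27) = -36*(-27) = 972)
(3314 + 18796) + a = (3314 + 18796) + 972 = 22110 + 972 = 23082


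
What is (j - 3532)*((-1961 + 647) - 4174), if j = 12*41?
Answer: 16683520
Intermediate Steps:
j = 492
(j - 3532)*((-1961 + 647) - 4174) = (492 - 3532)*((-1961 + 647) - 4174) = -3040*(-1314 - 4174) = -3040*(-5488) = 16683520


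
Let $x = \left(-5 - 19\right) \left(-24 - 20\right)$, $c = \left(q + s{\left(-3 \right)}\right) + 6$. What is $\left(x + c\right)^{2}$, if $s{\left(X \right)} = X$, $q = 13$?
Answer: $1149184$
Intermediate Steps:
$c = 16$ ($c = \left(13 - 3\right) + 6 = 10 + 6 = 16$)
$x = 1056$ ($x = \left(-24\right) \left(-44\right) = 1056$)
$\left(x + c\right)^{2} = \left(1056 + 16\right)^{2} = 1072^{2} = 1149184$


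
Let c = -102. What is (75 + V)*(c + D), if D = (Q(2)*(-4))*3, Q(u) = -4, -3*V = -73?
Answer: -5364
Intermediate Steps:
V = 73/3 (V = -⅓*(-73) = 73/3 ≈ 24.333)
D = 48 (D = -4*(-4)*3 = 16*3 = 48)
(75 + V)*(c + D) = (75 + 73/3)*(-102 + 48) = (298/3)*(-54) = -5364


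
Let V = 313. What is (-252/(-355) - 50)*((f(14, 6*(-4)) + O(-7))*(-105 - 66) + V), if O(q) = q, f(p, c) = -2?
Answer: -32406296/355 ≈ -91285.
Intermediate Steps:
(-252/(-355) - 50)*((f(14, 6*(-4)) + O(-7))*(-105 - 66) + V) = (-252/(-355) - 50)*((-2 - 7)*(-105 - 66) + 313) = (-252*(-1/355) - 50)*(-9*(-171) + 313) = (252/355 - 50)*(1539 + 313) = -17498/355*1852 = -32406296/355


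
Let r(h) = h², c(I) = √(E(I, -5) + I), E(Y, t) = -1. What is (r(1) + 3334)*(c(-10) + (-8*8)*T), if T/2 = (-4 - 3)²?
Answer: -20917120 + 3335*I*√11 ≈ -2.0917e+7 + 11061.0*I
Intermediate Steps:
T = 98 (T = 2*(-4 - 3)² = 2*(-7)² = 2*49 = 98)
c(I) = √(-1 + I)
(r(1) + 3334)*(c(-10) + (-8*8)*T) = (1² + 3334)*(√(-1 - 10) - 8*8*98) = (1 + 3334)*(√(-11) - 64*98) = 3335*(I*√11 - 6272) = 3335*(-6272 + I*√11) = -20917120 + 3335*I*√11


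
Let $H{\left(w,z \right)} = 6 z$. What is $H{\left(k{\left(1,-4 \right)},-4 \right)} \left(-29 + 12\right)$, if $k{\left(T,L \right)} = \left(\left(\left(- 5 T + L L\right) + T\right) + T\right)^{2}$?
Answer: $408$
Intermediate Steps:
$k{\left(T,L \right)} = \left(L^{2} - 3 T\right)^{2}$ ($k{\left(T,L \right)} = \left(\left(\left(- 5 T + L^{2}\right) + T\right) + T\right)^{2} = \left(\left(\left(L^{2} - 5 T\right) + T\right) + T\right)^{2} = \left(\left(L^{2} - 4 T\right) + T\right)^{2} = \left(L^{2} - 3 T\right)^{2}$)
$H{\left(k{\left(1,-4 \right)},-4 \right)} \left(-29 + 12\right) = 6 \left(-4\right) \left(-29 + 12\right) = \left(-24\right) \left(-17\right) = 408$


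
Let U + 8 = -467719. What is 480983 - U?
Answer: 948710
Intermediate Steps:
U = -467727 (U = -8 - 467719 = -467727)
480983 - U = 480983 - 1*(-467727) = 480983 + 467727 = 948710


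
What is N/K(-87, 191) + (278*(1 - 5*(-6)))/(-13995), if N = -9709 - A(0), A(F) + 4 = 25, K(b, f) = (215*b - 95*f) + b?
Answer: -182151716/516933315 ≈ -0.35237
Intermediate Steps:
K(b, f) = -95*f + 216*b (K(b, f) = (-95*f + 215*b) + b = -95*f + 216*b)
A(F) = 21 (A(F) = -4 + 25 = 21)
N = -9730 (N = -9709 - 1*21 = -9709 - 21 = -9730)
N/K(-87, 191) + (278*(1 - 5*(-6)))/(-13995) = -9730/(-95*191 + 216*(-87)) + (278*(1 - 5*(-6)))/(-13995) = -9730/(-18145 - 18792) + (278*(1 + 30))*(-1/13995) = -9730/(-36937) + (278*31)*(-1/13995) = -9730*(-1/36937) + 8618*(-1/13995) = 9730/36937 - 8618/13995 = -182151716/516933315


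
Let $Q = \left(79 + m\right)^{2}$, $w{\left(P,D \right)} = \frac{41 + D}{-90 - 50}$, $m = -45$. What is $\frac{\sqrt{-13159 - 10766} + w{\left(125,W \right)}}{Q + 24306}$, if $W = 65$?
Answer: $- \frac{53}{1782340} + \frac{5 i \sqrt{957}}{25462} \approx -2.9736 \cdot 10^{-5} + 0.0060748 i$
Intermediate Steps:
$w{\left(P,D \right)} = - \frac{41}{140} - \frac{D}{140}$ ($w{\left(P,D \right)} = \frac{41 + D}{-140} = \left(41 + D\right) \left(- \frac{1}{140}\right) = - \frac{41}{140} - \frac{D}{140}$)
$Q = 1156$ ($Q = \left(79 - 45\right)^{2} = 34^{2} = 1156$)
$\frac{\sqrt{-13159 - 10766} + w{\left(125,W \right)}}{Q + 24306} = \frac{\sqrt{-13159 - 10766} - \frac{53}{70}}{1156 + 24306} = \frac{\sqrt{-23925} - \frac{53}{70}}{25462} = \left(5 i \sqrt{957} - \frac{53}{70}\right) \frac{1}{25462} = \left(- \frac{53}{70} + 5 i \sqrt{957}\right) \frac{1}{25462} = - \frac{53}{1782340} + \frac{5 i \sqrt{957}}{25462}$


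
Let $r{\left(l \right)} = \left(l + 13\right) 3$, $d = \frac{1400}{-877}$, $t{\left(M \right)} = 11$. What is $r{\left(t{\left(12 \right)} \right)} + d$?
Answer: $\frac{61744}{877} \approx 70.404$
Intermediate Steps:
$d = - \frac{1400}{877}$ ($d = 1400 \left(- \frac{1}{877}\right) = - \frac{1400}{877} \approx -1.5964$)
$r{\left(l \right)} = 39 + 3 l$ ($r{\left(l \right)} = \left(13 + l\right) 3 = 39 + 3 l$)
$r{\left(t{\left(12 \right)} \right)} + d = \left(39 + 3 \cdot 11\right) - \frac{1400}{877} = \left(39 + 33\right) - \frac{1400}{877} = 72 - \frac{1400}{877} = \frac{61744}{877}$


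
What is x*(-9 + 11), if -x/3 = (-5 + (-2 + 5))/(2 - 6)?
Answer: -3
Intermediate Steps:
x = -3/2 (x = -3*(-5 + (-2 + 5))/(2 - 6) = -3*(-5 + 3)/(-4) = -(-6)*(-1)/4 = -3*1/2 = -3/2 ≈ -1.5000)
x*(-9 + 11) = -3*(-9 + 11)/2 = -3/2*2 = -3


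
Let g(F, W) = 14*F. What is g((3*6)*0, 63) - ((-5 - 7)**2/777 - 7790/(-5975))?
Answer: -460882/309505 ≈ -1.4891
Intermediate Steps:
g((3*6)*0, 63) - ((-5 - 7)**2/777 - 7790/(-5975)) = 14*((3*6)*0) - ((-5 - 7)**2/777 - 7790/(-5975)) = 14*(18*0) - ((-12)**2*(1/777) - 7790*(-1/5975)) = 14*0 - (144*(1/777) + 1558/1195) = 0 - (48/259 + 1558/1195) = 0 - 1*460882/309505 = 0 - 460882/309505 = -460882/309505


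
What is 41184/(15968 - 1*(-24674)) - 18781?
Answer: -381628109/20321 ≈ -18780.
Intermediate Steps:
41184/(15968 - 1*(-24674)) - 18781 = 41184/(15968 + 24674) - 18781 = 41184/40642 - 18781 = 41184*(1/40642) - 18781 = 20592/20321 - 18781 = -381628109/20321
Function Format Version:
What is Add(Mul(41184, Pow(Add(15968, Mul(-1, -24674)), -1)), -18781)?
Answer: Rational(-381628109, 20321) ≈ -18780.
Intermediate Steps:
Add(Mul(41184, Pow(Add(15968, Mul(-1, -24674)), -1)), -18781) = Add(Mul(41184, Pow(Add(15968, 24674), -1)), -18781) = Add(Mul(41184, Pow(40642, -1)), -18781) = Add(Mul(41184, Rational(1, 40642)), -18781) = Add(Rational(20592, 20321), -18781) = Rational(-381628109, 20321)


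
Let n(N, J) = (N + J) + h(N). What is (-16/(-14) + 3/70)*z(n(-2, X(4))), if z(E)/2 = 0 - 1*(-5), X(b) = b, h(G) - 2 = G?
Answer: 83/7 ≈ 11.857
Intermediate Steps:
h(G) = 2 + G
n(N, J) = 2 + J + 2*N (n(N, J) = (N + J) + (2 + N) = (J + N) + (2 + N) = 2 + J + 2*N)
z(E) = 10 (z(E) = 2*(0 - 1*(-5)) = 2*(0 + 5) = 2*5 = 10)
(-16/(-14) + 3/70)*z(n(-2, X(4))) = (-16/(-14) + 3/70)*10 = (-16*(-1/14) + 3*(1/70))*10 = (8/7 + 3/70)*10 = (83/70)*10 = 83/7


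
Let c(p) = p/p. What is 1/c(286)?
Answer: 1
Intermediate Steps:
c(p) = 1
1/c(286) = 1/1 = 1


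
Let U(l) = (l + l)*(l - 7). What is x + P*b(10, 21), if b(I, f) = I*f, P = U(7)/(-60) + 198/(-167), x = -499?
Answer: -124913/167 ≈ -747.98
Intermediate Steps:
U(l) = 2*l*(-7 + l) (U(l) = (2*l)*(-7 + l) = 2*l*(-7 + l))
P = -198/167 (P = (2*7*(-7 + 7))/(-60) + 198/(-167) = (2*7*0)*(-1/60) + 198*(-1/167) = 0*(-1/60) - 198/167 = 0 - 198/167 = -198/167 ≈ -1.1856)
x + P*b(10, 21) = -499 - 1980*21/167 = -499 - 198/167*210 = -499 - 41580/167 = -124913/167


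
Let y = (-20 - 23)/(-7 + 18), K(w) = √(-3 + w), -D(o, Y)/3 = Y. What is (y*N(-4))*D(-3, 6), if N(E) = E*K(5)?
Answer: -3096*√2/11 ≈ -398.04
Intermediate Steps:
D(o, Y) = -3*Y
N(E) = E*√2 (N(E) = E*√(-3 + 5) = E*√2)
y = -43/11 ≈ -3.9091
(y*N(-4))*D(-3, 6) = (-(-172)*√2/11)*(-3*6) = (172*√2/11)*(-18) = -3096*√2/11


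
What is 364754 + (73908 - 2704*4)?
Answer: 427846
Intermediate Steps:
364754 + (73908 - 2704*4) = 364754 + (73908 - 1*10816) = 364754 + (73908 - 10816) = 364754 + 63092 = 427846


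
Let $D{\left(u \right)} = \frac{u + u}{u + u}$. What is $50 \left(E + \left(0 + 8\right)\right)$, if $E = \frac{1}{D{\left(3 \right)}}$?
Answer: $450$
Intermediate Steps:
$D{\left(u \right)} = 1$ ($D{\left(u \right)} = \frac{2 u}{2 u} = 2 u \frac{1}{2 u} = 1$)
$E = 1$ ($E = 1^{-1} = 1$)
$50 \left(E + \left(0 + 8\right)\right) = 50 \left(1 + \left(0 + 8\right)\right) = 50 \left(1 + 8\right) = 50 \cdot 9 = 450$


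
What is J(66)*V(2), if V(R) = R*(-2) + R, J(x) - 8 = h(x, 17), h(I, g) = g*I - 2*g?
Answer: -2192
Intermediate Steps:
h(I, g) = -2*g + I*g (h(I, g) = I*g - 2*g = -2*g + I*g)
J(x) = -26 + 17*x (J(x) = 8 + 17*(-2 + x) = 8 + (-34 + 17*x) = -26 + 17*x)
V(R) = -R (V(R) = -2*R + R = -R)
J(66)*V(2) = (-26 + 17*66)*(-1*2) = (-26 + 1122)*(-2) = 1096*(-2) = -2192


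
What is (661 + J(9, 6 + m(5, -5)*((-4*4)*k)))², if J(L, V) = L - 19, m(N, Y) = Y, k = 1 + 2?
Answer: 423801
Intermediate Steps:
k = 3
J(L, V) = -19 + L
(661 + J(9, 6 + m(5, -5)*((-4*4)*k)))² = (661 + (-19 + 9))² = (661 - 10)² = 651² = 423801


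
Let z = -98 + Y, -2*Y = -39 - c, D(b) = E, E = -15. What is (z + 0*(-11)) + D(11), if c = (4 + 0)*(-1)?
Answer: -191/2 ≈ -95.500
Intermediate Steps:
c = -4 (c = 4*(-1) = -4)
D(b) = -15
Y = 35/2 (Y = -(-39 - 1*(-4))/2 = -(-39 + 4)/2 = -1/2*(-35) = 35/2 ≈ 17.500)
z = -161/2 (z = -98 + 35/2 = -161/2 ≈ -80.500)
(z + 0*(-11)) + D(11) = (-161/2 + 0*(-11)) - 15 = (-161/2 + 0) - 15 = -161/2 - 15 = -191/2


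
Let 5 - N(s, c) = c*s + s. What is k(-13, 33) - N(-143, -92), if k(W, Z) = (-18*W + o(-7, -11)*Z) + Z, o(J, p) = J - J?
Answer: 13275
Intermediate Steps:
o(J, p) = 0
N(s, c) = 5 - s - c*s (N(s, c) = 5 - (c*s + s) = 5 - (s + c*s) = 5 + (-s - c*s) = 5 - s - c*s)
k(W, Z) = Z - 18*W (k(W, Z) = (-18*W + 0*Z) + Z = (-18*W + 0) + Z = -18*W + Z = Z - 18*W)
k(-13, 33) - N(-143, -92) = (33 - 18*(-13)) - (5 - 1*(-143) - 1*(-92)*(-143)) = (33 + 234) - (5 + 143 - 13156) = 267 - 1*(-13008) = 267 + 13008 = 13275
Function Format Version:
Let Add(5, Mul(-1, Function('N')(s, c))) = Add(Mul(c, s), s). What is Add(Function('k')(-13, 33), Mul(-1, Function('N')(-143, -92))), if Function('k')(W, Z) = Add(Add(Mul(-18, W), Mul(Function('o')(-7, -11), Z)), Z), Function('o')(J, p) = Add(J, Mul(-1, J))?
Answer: 13275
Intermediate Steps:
Function('o')(J, p) = 0
Function('N')(s, c) = Add(5, Mul(-1, s), Mul(-1, c, s)) (Function('N')(s, c) = Add(5, Mul(-1, Add(Mul(c, s), s))) = Add(5, Mul(-1, Add(s, Mul(c, s)))) = Add(5, Add(Mul(-1, s), Mul(-1, c, s))) = Add(5, Mul(-1, s), Mul(-1, c, s)))
Function('k')(W, Z) = Add(Z, Mul(-18, W)) (Function('k')(W, Z) = Add(Add(Mul(-18, W), Mul(0, Z)), Z) = Add(Add(Mul(-18, W), 0), Z) = Add(Mul(-18, W), Z) = Add(Z, Mul(-18, W)))
Add(Function('k')(-13, 33), Mul(-1, Function('N')(-143, -92))) = Add(Add(33, Mul(-18, -13)), Mul(-1, Add(5, Mul(-1, -143), Mul(-1, -92, -143)))) = Add(Add(33, 234), Mul(-1, Add(5, 143, -13156))) = Add(267, Mul(-1, -13008)) = Add(267, 13008) = 13275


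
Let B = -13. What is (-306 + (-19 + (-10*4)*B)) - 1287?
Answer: -1092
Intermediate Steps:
(-306 + (-19 + (-10*4)*B)) - 1287 = (-306 + (-19 - 10*4*(-13))) - 1287 = (-306 + (-19 - 40*(-13))) - 1287 = (-306 + (-19 + 520)) - 1287 = (-306 + 501) - 1287 = 195 - 1287 = -1092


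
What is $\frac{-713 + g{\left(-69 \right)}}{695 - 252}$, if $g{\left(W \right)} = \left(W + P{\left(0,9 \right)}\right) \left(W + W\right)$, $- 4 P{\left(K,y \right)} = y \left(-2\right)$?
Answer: $\frac{8188}{443} \approx 18.483$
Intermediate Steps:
$P{\left(K,y \right)} = \frac{y}{2}$ ($P{\left(K,y \right)} = - \frac{y \left(-2\right)}{4} = - \frac{\left(-2\right) y}{4} = \frac{y}{2}$)
$g{\left(W \right)} = 2 W \left(\frac{9}{2} + W\right)$ ($g{\left(W \right)} = \left(W + \frac{1}{2} \cdot 9\right) \left(W + W\right) = \left(W + \frac{9}{2}\right) 2 W = \left(\frac{9}{2} + W\right) 2 W = 2 W \left(\frac{9}{2} + W\right)$)
$\frac{-713 + g{\left(-69 \right)}}{695 - 252} = \frac{-713 - 69 \left(9 + 2 \left(-69\right)\right)}{695 - 252} = \frac{-713 - 69 \left(9 - 138\right)}{443} = \left(-713 - -8901\right) \frac{1}{443} = \left(-713 + 8901\right) \frac{1}{443} = 8188 \cdot \frac{1}{443} = \frac{8188}{443}$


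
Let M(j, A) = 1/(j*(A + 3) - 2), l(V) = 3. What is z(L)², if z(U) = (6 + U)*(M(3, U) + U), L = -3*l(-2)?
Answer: 294849/400 ≈ 737.12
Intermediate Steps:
M(j, A) = 1/(-2 + j*(3 + A)) (M(j, A) = 1/(j*(3 + A) - 2) = 1/(-2 + j*(3 + A)))
L = -9 (L = -3*3 = -9)
z(U) = (6 + U)*(U + 1/(7 + 3*U)) (z(U) = (6 + U)*(1/(-2 + 3*3 + U*3) + U) = (6 + U)*(1/(-2 + 9 + 3*U) + U) = (6 + U)*(1/(7 + 3*U) + U) = (6 + U)*(U + 1/(7 + 3*U)))
z(L)² = ((6 - 9 - 9*(6 - 9)*(7 + 3*(-9)))/(7 + 3*(-9)))² = ((6 - 9 - 9*(-3)*(7 - 27))/(7 - 27))² = ((6 - 9 - 9*(-3)*(-20))/(-20))² = (-(6 - 9 - 540)/20)² = (-1/20*(-543))² = (543/20)² = 294849/400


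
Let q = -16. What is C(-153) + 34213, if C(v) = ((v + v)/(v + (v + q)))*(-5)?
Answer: 5507528/161 ≈ 34208.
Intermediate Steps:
C(v) = -10*v/(-16 + 2*v) (C(v) = ((v + v)/(v + (v - 16)))*(-5) = ((2*v)/(v + (-16 + v)))*(-5) = ((2*v)/(-16 + 2*v))*(-5) = (2*v/(-16 + 2*v))*(-5) = -10*v/(-16 + 2*v))
C(-153) + 34213 = -5*(-153)/(-8 - 153) + 34213 = -5*(-153)/(-161) + 34213 = -5*(-153)*(-1/161) + 34213 = -765/161 + 34213 = 5507528/161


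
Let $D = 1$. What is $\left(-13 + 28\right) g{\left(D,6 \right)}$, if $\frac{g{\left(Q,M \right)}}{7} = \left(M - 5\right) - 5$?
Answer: $-420$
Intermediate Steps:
$g{\left(Q,M \right)} = -70 + 7 M$ ($g{\left(Q,M \right)} = 7 \left(\left(M - 5\right) - 5\right) = 7 \left(\left(-5 + M\right) - 5\right) = 7 \left(-10 + M\right) = -70 + 7 M$)
$\left(-13 + 28\right) g{\left(D,6 \right)} = \left(-13 + 28\right) \left(-70 + 7 \cdot 6\right) = 15 \left(-70 + 42\right) = 15 \left(-28\right) = -420$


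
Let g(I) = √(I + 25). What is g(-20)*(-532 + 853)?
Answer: 321*√5 ≈ 717.78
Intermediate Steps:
g(I) = √(25 + I)
g(-20)*(-532 + 853) = √(25 - 20)*(-532 + 853) = √5*321 = 321*√5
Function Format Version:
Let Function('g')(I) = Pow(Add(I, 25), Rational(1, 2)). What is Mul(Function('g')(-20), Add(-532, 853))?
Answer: Mul(321, Pow(5, Rational(1, 2))) ≈ 717.78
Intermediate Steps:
Function('g')(I) = Pow(Add(25, I), Rational(1, 2))
Mul(Function('g')(-20), Add(-532, 853)) = Mul(Pow(Add(25, -20), Rational(1, 2)), Add(-532, 853)) = Mul(Pow(5, Rational(1, 2)), 321) = Mul(321, Pow(5, Rational(1, 2)))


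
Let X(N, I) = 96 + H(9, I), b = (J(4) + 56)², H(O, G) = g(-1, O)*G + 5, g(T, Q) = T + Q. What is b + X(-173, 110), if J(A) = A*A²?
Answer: 15381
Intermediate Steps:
g(T, Q) = Q + T
J(A) = A³
H(O, G) = 5 + G*(-1 + O) (H(O, G) = (O - 1)*G + 5 = (-1 + O)*G + 5 = G*(-1 + O) + 5 = 5 + G*(-1 + O))
b = 14400 (b = (4³ + 56)² = (64 + 56)² = 120² = 14400)
X(N, I) = 101 + 8*I (X(N, I) = 96 + (5 + I*(-1 + 9)) = 96 + (5 + I*8) = 96 + (5 + 8*I) = 101 + 8*I)
b + X(-173, 110) = 14400 + (101 + 8*110) = 14400 + (101 + 880) = 14400 + 981 = 15381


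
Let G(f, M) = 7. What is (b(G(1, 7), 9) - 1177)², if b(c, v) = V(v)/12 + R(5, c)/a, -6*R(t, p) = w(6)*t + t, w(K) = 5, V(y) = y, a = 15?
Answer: 199346161/144 ≈ 1.3843e+6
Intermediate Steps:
R(t, p) = -t (R(t, p) = -(5*t + t)/6 = -t)
b(c, v) = -⅓ + v/12 (b(c, v) = v/12 - 1*5/15 = v*(1/12) - 5*1/15 = v/12 - ⅓ = -⅓ + v/12)
(b(G(1, 7), 9) - 1177)² = ((-⅓ + (1/12)*9) - 1177)² = ((-⅓ + ¾) - 1177)² = (5/12 - 1177)² = (-14119/12)² = 199346161/144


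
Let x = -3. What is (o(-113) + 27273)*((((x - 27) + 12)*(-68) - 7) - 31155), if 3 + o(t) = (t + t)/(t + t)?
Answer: -816439198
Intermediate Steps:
o(t) = -2 (o(t) = -3 + (t + t)/(t + t) = -3 + (2*t)/((2*t)) = -3 + (2*t)*(1/(2*t)) = -3 + 1 = -2)
(o(-113) + 27273)*((((x - 27) + 12)*(-68) - 7) - 31155) = (-2 + 27273)*((((-3 - 27) + 12)*(-68) - 7) - 31155) = 27271*(((-30 + 12)*(-68) - 7) - 31155) = 27271*((-18*(-68) - 7) - 31155) = 27271*((1224 - 7) - 31155) = 27271*(1217 - 31155) = 27271*(-29938) = -816439198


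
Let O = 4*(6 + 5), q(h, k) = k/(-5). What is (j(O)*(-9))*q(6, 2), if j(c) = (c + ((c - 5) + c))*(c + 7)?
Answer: 116586/5 ≈ 23317.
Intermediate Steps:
q(h, k) = -k/5 (q(h, k) = k*(-⅕) = -k/5)
O = 44 (O = 4*11 = 44)
j(c) = (-5 + 3*c)*(7 + c) (j(c) = (c + ((-5 + c) + c))*(7 + c) = (c + (-5 + 2*c))*(7 + c) = (-5 + 3*c)*(7 + c))
(j(O)*(-9))*q(6, 2) = ((-35 + 3*44² + 16*44)*(-9))*(-⅕*2) = ((-35 + 3*1936 + 704)*(-9))*(-⅖) = ((-35 + 5808 + 704)*(-9))*(-⅖) = (6477*(-9))*(-⅖) = -58293*(-⅖) = 116586/5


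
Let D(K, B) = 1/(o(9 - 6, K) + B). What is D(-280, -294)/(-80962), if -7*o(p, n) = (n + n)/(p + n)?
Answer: 277/6599860316 ≈ 4.1971e-8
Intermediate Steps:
o(p, n) = -2*n/(7*(n + p)) (o(p, n) = -(n + n)/(7*(p + n)) = -2*n/(7*(n + p)))
D(K, B) = 1/(B - 2*K/(21 + 7*K)) (D(K, B) = 1/(-2*K/(7*K + 7*(9 - 6)) + B) = 1/(-2*K/(7*K + 7*3) + B) = 1/(-2*K/(7*K + 21) + B) = 1/(-2*K/(21 + 7*K) + B) = 1/(B - 2*K/(21 + 7*K)))
D(-280, -294)/(-80962) = (7*(3 - 280)/(-2*(-280) + 7*(-294)*(3 - 280)))/(-80962) = (7*(-277)/(560 + 7*(-294)*(-277)))*(-1/80962) = (7*(-277)/(560 + 570066))*(-1/80962) = (7*(-277)/570626)*(-1/80962) = (7*(1/570626)*(-277))*(-1/80962) = -277/81518*(-1/80962) = 277/6599860316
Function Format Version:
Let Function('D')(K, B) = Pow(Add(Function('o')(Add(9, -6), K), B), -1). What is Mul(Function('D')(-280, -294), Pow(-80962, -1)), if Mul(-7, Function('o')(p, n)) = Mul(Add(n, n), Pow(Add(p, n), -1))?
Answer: Rational(277, 6599860316) ≈ 4.1971e-8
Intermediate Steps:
Function('o')(p, n) = Mul(Rational(-2, 7), n, Pow(Add(n, p), -1)) (Function('o')(p, n) = Mul(Rational(-1, 7), Mul(Add(n, n), Pow(Add(p, n), -1))) = Mul(Rational(-1, 7), Mul(Mul(2, n), Pow(Add(n, p), -1))) = Mul(Rational(-1, 7), Mul(2, n, Pow(Add(n, p), -1))) = Mul(Rational(-2, 7), n, Pow(Add(n, p), -1)))
Function('D')(K, B) = Pow(Add(B, Mul(-2, K, Pow(Add(21, Mul(7, K)), -1))), -1) (Function('D')(K, B) = Pow(Add(Mul(-2, K, Pow(Add(Mul(7, K), Mul(7, Add(9, -6))), -1)), B), -1) = Pow(Add(Mul(-2, K, Pow(Add(Mul(7, K), Mul(7, 3)), -1)), B), -1) = Pow(Add(Mul(-2, K, Pow(Add(Mul(7, K), 21), -1)), B), -1) = Pow(Add(Mul(-2, K, Pow(Add(21, Mul(7, K)), -1)), B), -1) = Pow(Add(B, Mul(-2, K, Pow(Add(21, Mul(7, K)), -1))), -1))
Mul(Function('D')(-280, -294), Pow(-80962, -1)) = Mul(Mul(7, Pow(Add(Mul(-2, -280), Mul(7, -294, Add(3, -280))), -1), Add(3, -280)), Pow(-80962, -1)) = Mul(Mul(7, Pow(Add(560, Mul(7, -294, -277)), -1), -277), Rational(-1, 80962)) = Mul(Mul(7, Pow(Add(560, 570066), -1), -277), Rational(-1, 80962)) = Mul(Mul(7, Pow(570626, -1), -277), Rational(-1, 80962)) = Mul(Mul(7, Rational(1, 570626), -277), Rational(-1, 80962)) = Mul(Rational(-277, 81518), Rational(-1, 80962)) = Rational(277, 6599860316)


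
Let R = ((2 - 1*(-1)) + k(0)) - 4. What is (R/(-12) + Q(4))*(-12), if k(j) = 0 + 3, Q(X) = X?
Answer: -46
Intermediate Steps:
k(j) = 3
R = 2 (R = ((2 - 1*(-1)) + 3) - 4 = ((2 + 1) + 3) - 4 = (3 + 3) - 4 = 6 - 4 = 2)
(R/(-12) + Q(4))*(-12) = (2/(-12) + 4)*(-12) = (2*(-1/12) + 4)*(-12) = (-⅙ + 4)*(-12) = (23/6)*(-12) = -46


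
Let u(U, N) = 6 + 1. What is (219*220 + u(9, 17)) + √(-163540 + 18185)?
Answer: 48187 + I*√145355 ≈ 48187.0 + 381.25*I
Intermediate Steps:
u(U, N) = 7
(219*220 + u(9, 17)) + √(-163540 + 18185) = (219*220 + 7) + √(-163540 + 18185) = (48180 + 7) + √(-145355) = 48187 + I*√145355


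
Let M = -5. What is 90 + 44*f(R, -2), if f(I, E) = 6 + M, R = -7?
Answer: 134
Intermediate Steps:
f(I, E) = 1 (f(I, E) = 6 - 5 = 1)
90 + 44*f(R, -2) = 90 + 44*1 = 90 + 44 = 134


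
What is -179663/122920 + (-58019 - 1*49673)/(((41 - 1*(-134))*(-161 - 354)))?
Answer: -12059703/45217000 ≈ -0.26671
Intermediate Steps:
-179663/122920 + (-58019 - 1*49673)/(((41 - 1*(-134))*(-161 - 354))) = -179663*1/122920 + (-58019 - 49673)/(((41 + 134)*(-515))) = -179663/122920 - 107692/(175*(-515)) = -179663/122920 - 107692/(-90125) = -179663/122920 - 107692*(-1/90125) = -179663/122920 + 107692/90125 = -12059703/45217000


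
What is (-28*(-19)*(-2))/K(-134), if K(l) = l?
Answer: 532/67 ≈ 7.9403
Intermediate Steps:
(-28*(-19)*(-2))/K(-134) = (-28*(-19)*(-2))/(-134) = (532*(-2))*(-1/134) = -1064*(-1/134) = 532/67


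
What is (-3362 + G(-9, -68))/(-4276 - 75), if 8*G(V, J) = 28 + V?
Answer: 26877/34808 ≈ 0.77215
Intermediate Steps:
G(V, J) = 7/2 + V/8 (G(V, J) = (28 + V)/8 = 7/2 + V/8)
(-3362 + G(-9, -68))/(-4276 - 75) = (-3362 + (7/2 + (⅛)*(-9)))/(-4276 - 75) = (-3362 + (7/2 - 9/8))/(-4351) = (-3362 + 19/8)*(-1/4351) = -26877/8*(-1/4351) = 26877/34808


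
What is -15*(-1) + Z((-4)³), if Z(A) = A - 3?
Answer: -52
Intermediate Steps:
Z(A) = -3 + A
-15*(-1) + Z((-4)³) = -15*(-1) + (-3 + (-4)³) = 15 + (-3 - 64) = 15 - 67 = -52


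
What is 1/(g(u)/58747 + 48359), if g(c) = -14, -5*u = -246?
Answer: 58747/2840946159 ≈ 2.0679e-5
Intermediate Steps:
u = 246/5 (u = -1/5*(-246) = 246/5 ≈ 49.200)
1/(g(u)/58747 + 48359) = 1/(-14/58747 + 48359) = 1/(2840946159/58747) = 58747/2840946159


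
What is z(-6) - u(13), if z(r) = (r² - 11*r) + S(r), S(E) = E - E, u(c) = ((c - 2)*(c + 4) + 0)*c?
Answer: -2329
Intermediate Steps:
u(c) = c*(-2 + c)*(4 + c) (u(c) = ((-2 + c)*(4 + c) + 0)*c = ((-2 + c)*(4 + c))*c = c*(-2 + c)*(4 + c))
S(E) = 0
z(r) = r² - 11*r (z(r) = (r² - 11*r) + 0 = r² - 11*r)
z(-6) - u(13) = -6*(-11 - 6) - 13*(-8 + 13² + 2*13) = -6*(-17) - 13*(-8 + 169 + 26) = 102 - 13*187 = 102 - 1*2431 = 102 - 2431 = -2329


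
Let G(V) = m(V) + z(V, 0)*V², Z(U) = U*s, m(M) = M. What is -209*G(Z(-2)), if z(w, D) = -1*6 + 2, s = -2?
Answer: 12540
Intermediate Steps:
z(w, D) = -4 (z(w, D) = -6 + 2 = -4)
Z(U) = -2*U (Z(U) = U*(-2) = -2*U)
G(V) = V - 4*V²
-209*G(Z(-2)) = -209*(-2*(-2))*(1 - (-8)*(-2)) = -836*(1 - 4*4) = -836*(1 - 16) = -836*(-15) = -209*(-60) = 12540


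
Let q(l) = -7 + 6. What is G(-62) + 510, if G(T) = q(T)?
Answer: 509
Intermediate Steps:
q(l) = -1
G(T) = -1
G(-62) + 510 = -1 + 510 = 509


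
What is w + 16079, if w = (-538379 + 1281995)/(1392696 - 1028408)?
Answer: 91533287/5692 ≈ 16081.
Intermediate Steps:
w = 11619/5692 (w = 743616/364288 = 743616*(1/364288) = 11619/5692 ≈ 2.0413)
w + 16079 = 11619/5692 + 16079 = 91533287/5692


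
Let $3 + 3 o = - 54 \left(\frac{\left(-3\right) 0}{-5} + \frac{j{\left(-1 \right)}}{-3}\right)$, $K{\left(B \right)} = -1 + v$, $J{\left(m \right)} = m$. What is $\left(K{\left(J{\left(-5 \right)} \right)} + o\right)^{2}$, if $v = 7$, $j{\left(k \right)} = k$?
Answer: $1$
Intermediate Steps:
$K{\left(B \right)} = 6$ ($K{\left(B \right)} = -1 + 7 = 6$)
$o = -7$ ($o = -1 + \frac{\left(-54\right) \left(\frac{\left(-3\right) 0}{-5} - \frac{1}{-3}\right)}{3} = -1 + \frac{\left(-54\right) \left(0 \left(- \frac{1}{5}\right) - - \frac{1}{3}\right)}{3} = -1 + \frac{\left(-54\right) \left(0 + \frac{1}{3}\right)}{3} = -1 + \frac{\left(-54\right) \frac{1}{3}}{3} = -1 + \frac{1}{3} \left(-18\right) = -1 - 6 = -7$)
$\left(K{\left(J{\left(-5 \right)} \right)} + o\right)^{2} = \left(6 - 7\right)^{2} = \left(-1\right)^{2} = 1$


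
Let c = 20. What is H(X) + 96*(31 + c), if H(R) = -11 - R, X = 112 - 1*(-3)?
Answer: 4770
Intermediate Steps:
X = 115 (X = 112 + 3 = 115)
H(X) + 96*(31 + c) = (-11 - 1*115) + 96*(31 + 20) = (-11 - 115) + 96*51 = -126 + 4896 = 4770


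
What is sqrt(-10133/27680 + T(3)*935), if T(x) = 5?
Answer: sqrt(223851389910)/6920 ≈ 68.371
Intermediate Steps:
sqrt(-10133/27680 + T(3)*935) = sqrt(-10133/27680 + 5*935) = sqrt(-10133*1/27680 + 4675) = sqrt(-10133/27680 + 4675) = sqrt(129393867/27680) = sqrt(223851389910)/6920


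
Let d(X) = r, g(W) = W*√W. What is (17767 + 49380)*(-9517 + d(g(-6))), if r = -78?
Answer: -644275465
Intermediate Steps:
g(W) = W^(3/2)
d(X) = -78
(17767 + 49380)*(-9517 + d(g(-6))) = (17767 + 49380)*(-9517 - 78) = 67147*(-9595) = -644275465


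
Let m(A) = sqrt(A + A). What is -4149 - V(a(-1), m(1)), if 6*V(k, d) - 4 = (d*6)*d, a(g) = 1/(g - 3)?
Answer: -12455/3 ≈ -4151.7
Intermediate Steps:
m(A) = sqrt(2)*sqrt(A) (m(A) = sqrt(2*A) = sqrt(2)*sqrt(A))
a(g) = 1/(-3 + g)
V(k, d) = 2/3 + d**2 (V(k, d) = 2/3 + ((d*6)*d)/6 = 2/3 + ((6*d)*d)/6 = 2/3 + (6*d**2)/6 = 2/3 + d**2)
-4149 - V(a(-1), m(1)) = -4149 - (2/3 + (sqrt(2)*sqrt(1))**2) = -4149 - (2/3 + (sqrt(2)*1)**2) = -4149 - (2/3 + (sqrt(2))**2) = -4149 - (2/3 + 2) = -4149 - 1*8/3 = -4149 - 8/3 = -12455/3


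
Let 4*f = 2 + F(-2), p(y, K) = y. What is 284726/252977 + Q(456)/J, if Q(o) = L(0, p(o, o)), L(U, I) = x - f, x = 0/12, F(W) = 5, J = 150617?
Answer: 171536532929/152410547236 ≈ 1.1255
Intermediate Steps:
f = 7/4 (f = (2 + 5)/4 = (¼)*7 = 7/4 ≈ 1.7500)
x = 0 (x = 0*(1/12) = 0)
L(U, I) = -7/4 (L(U, I) = 0 - 1*7/4 = 0 - 7/4 = -7/4)
Q(o) = -7/4
284726/252977 + Q(456)/J = 284726/252977 - 7/4/150617 = 284726*(1/252977) - 7/4*1/150617 = 284726/252977 - 7/602468 = 171536532929/152410547236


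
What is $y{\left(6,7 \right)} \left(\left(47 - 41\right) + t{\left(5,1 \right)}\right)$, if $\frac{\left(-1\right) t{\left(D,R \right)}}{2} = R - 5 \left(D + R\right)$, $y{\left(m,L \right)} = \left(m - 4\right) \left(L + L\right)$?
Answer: $1792$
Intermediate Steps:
$y{\left(m,L \right)} = 2 L \left(-4 + m\right)$ ($y{\left(m,L \right)} = \left(-4 + m\right) 2 L = 2 L \left(-4 + m\right)$)
$t{\left(D,R \right)} = 8 R + 10 D$ ($t{\left(D,R \right)} = - 2 \left(R - 5 \left(D + R\right)\right) = - 2 \left(R - \left(5 D + 5 R\right)\right) = - 2 \left(- 5 D - 4 R\right) = 8 R + 10 D$)
$y{\left(6,7 \right)} \left(\left(47 - 41\right) + t{\left(5,1 \right)}\right) = 2 \cdot 7 \left(-4 + 6\right) \left(\left(47 - 41\right) + \left(8 \cdot 1 + 10 \cdot 5\right)\right) = 2 \cdot 7 \cdot 2 \left(6 + \left(8 + 50\right)\right) = 28 \left(6 + 58\right) = 28 \cdot 64 = 1792$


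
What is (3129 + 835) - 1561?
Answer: 2403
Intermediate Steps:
(3129 + 835) - 1561 = 3964 - 1561 = 2403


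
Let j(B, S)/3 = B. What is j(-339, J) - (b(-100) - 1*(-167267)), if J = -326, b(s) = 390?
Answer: -168674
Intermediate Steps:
j(B, S) = 3*B
j(-339, J) - (b(-100) - 1*(-167267)) = 3*(-339) - (390 - 1*(-167267)) = -1017 - (390 + 167267) = -1017 - 1*167657 = -1017 - 167657 = -168674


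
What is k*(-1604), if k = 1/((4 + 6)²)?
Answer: -401/25 ≈ -16.040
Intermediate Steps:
k = 1/100 (k = 1/(10²) = 1/100 ≈ 0.010000)
k*(-1604) = (1/100)*(-1604) = -401/25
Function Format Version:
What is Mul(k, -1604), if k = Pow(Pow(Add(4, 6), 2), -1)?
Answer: Rational(-401, 25) ≈ -16.040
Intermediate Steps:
k = Rational(1, 100) (k = Pow(Pow(10, 2), -1) = Pow(100, -1) = Rational(1, 100) ≈ 0.010000)
Mul(k, -1604) = Mul(Rational(1, 100), -1604) = Rational(-401, 25)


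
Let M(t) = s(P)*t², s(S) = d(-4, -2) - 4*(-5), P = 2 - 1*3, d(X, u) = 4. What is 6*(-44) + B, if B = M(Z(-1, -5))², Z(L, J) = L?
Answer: 312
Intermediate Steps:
P = -1 (P = 2 - 3 = -1)
s(S) = 24 (s(S) = 4 - 4*(-5) = 4 + 20 = 24)
M(t) = 24*t²
B = 576 (B = (24*(-1)²)² = (24*1)² = 24² = 576)
6*(-44) + B = 6*(-44) + 576 = -264 + 576 = 312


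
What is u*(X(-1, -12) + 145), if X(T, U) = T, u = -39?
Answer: -5616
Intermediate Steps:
u*(X(-1, -12) + 145) = -39*(-1 + 145) = -39*144 = -5616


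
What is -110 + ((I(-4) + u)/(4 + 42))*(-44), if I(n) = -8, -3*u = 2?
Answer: -7018/69 ≈ -101.71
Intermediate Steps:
u = -⅔ (u = -⅓*2 = -⅔ ≈ -0.66667)
-110 + ((I(-4) + u)/(4 + 42))*(-44) = -110 + ((-8 - ⅔)/(4 + 42))*(-44) = -110 - 26/3/46*(-44) = -110 - 26/3*1/46*(-44) = -110 - 13/69*(-44) = -110 + 572/69 = -7018/69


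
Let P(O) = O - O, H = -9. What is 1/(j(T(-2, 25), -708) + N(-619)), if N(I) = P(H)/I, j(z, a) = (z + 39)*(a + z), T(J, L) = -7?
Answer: -1/22880 ≈ -4.3706e-5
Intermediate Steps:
P(O) = 0
j(z, a) = (39 + z)*(a + z)
N(I) = 0 (N(I) = 0/I = 0)
1/(j(T(-2, 25), -708) + N(-619)) = 1/(((-7)² + 39*(-708) + 39*(-7) - 708*(-7)) + 0) = 1/((49 - 27612 - 273 + 4956) + 0) = 1/(-22880 + 0) = 1/(-22880) = -1/22880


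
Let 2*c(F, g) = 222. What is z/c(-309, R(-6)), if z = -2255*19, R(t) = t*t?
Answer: -42845/111 ≈ -385.99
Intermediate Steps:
R(t) = t²
c(F, g) = 111 (c(F, g) = (½)*222 = 111)
z = -42845
z/c(-309, R(-6)) = -42845/111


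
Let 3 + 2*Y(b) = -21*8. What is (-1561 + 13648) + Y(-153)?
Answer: 24003/2 ≈ 12002.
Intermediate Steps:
Y(b) = -171/2 (Y(b) = -3/2 + (-21*8)/2 = -3/2 + (½)*(-168) = -3/2 - 84 = -171/2)
(-1561 + 13648) + Y(-153) = (-1561 + 13648) - 171/2 = 12087 - 171/2 = 24003/2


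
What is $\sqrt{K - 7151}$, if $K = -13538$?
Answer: $i \sqrt{20689} \approx 143.84 i$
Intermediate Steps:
$\sqrt{K - 7151} = \sqrt{-13538 - 7151} = \sqrt{-20689} = i \sqrt{20689}$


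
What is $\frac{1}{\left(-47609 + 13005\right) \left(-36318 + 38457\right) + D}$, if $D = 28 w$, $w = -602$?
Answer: $- \frac{1}{74034812} \approx -1.3507 \cdot 10^{-8}$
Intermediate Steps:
$D = -16856$ ($D = 28 \left(-602\right) = -16856$)
$\frac{1}{\left(-47609 + 13005\right) \left(-36318 + 38457\right) + D} = \frac{1}{\left(-47609 + 13005\right) \left(-36318 + 38457\right) - 16856} = \frac{1}{\left(-34604\right) 2139 - 16856} = \frac{1}{-74017956 - 16856} = \frac{1}{-74034812} = - \frac{1}{74034812}$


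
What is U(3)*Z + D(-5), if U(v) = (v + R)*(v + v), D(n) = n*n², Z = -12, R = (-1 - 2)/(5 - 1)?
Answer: -287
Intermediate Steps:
R = -¾ (R = -3/4 = -3*¼ = -¾ ≈ -0.75000)
D(n) = n³
U(v) = 2*v*(-¾ + v) (U(v) = (v - ¾)*(v + v) = (-¾ + v)*(2*v) = 2*v*(-¾ + v))
U(3)*Z + D(-5) = ((½)*3*(-3 + 4*3))*(-12) + (-5)³ = ((½)*3*(-3 + 12))*(-12) - 125 = ((½)*3*9)*(-12) - 125 = (27/2)*(-12) - 125 = -162 - 125 = -287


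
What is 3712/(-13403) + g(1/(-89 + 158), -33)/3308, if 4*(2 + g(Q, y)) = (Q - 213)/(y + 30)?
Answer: -624530123/2294446167 ≈ -0.27219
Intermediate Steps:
g(Q, y) = -2 + (-213 + Q)/(4*(30 + y)) (g(Q, y) = -2 + ((Q - 213)/(y + 30))/4 = -2 + ((-213 + Q)/(30 + y))/4 = -2 + (-213 + Q)/(4*(30 + y)))
3712/(-13403) + g(1/(-89 + 158), -33)/3308 = 3712/(-13403) + ((-453 + 1/(-89 + 158) - 8*(-33))/(4*(30 - 33)))/3308 = 3712*(-1/13403) + ((¼)*(-453 + 1/69 + 264)/(-3))*(1/3308) = -3712/13403 + ((¼)*(-⅓)*(-453 + 1/69 + 264))*(1/3308) = -3712/13403 + ((¼)*(-⅓)*(-13040/69))*(1/3308) = -3712/13403 + (3260/207)*(1/3308) = -3712/13403 + 815/171189 = -624530123/2294446167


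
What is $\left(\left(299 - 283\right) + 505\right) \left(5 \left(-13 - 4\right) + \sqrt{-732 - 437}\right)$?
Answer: $-44285 + 521 i \sqrt{1169} \approx -44285.0 + 17813.0 i$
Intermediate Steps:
$\left(\left(299 - 283\right) + 505\right) \left(5 \left(-13 - 4\right) + \sqrt{-732 - 437}\right) = \left(16 + 505\right) \left(5 \left(-17\right) + \sqrt{-1169}\right) = 521 \left(-85 + i \sqrt{1169}\right) = -44285 + 521 i \sqrt{1169}$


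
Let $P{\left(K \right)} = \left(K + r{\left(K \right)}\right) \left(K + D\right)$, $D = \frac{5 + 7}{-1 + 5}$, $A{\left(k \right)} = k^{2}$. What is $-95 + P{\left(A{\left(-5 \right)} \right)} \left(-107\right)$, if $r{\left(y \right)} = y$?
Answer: $-149895$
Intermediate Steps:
$D = 3$ ($D = \frac{12}{4} = 12 \cdot \frac{1}{4} = 3$)
$P{\left(K \right)} = 2 K \left(3 + K\right)$ ($P{\left(K \right)} = \left(K + K\right) \left(K + 3\right) = 2 K \left(3 + K\right)$)
$-95 + P{\left(A{\left(-5 \right)} \right)} \left(-107\right) = -95 + 2 \left(-5\right)^{2} \left(3 + \left(-5\right)^{2}\right) \left(-107\right) = -95 + 2 \cdot 25 \left(3 + 25\right) \left(-107\right) = -95 + 2 \cdot 25 \cdot 28 \left(-107\right) = -95 + 1400 \left(-107\right) = -95 - 149800 = -149895$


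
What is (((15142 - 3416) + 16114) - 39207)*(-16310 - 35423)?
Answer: 588049011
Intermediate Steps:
(((15142 - 3416) + 16114) - 39207)*(-16310 - 35423) = ((11726 + 16114) - 39207)*(-51733) = (27840 - 39207)*(-51733) = -11367*(-51733) = 588049011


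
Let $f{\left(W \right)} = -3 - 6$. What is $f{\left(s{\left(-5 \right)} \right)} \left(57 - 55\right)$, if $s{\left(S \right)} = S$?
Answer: $-18$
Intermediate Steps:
$f{\left(W \right)} = -9$ ($f{\left(W \right)} = -3 - 6 = -9$)
$f{\left(s{\left(-5 \right)} \right)} \left(57 - 55\right) = - 9 \left(57 - 55\right) = \left(-9\right) 2 = -18$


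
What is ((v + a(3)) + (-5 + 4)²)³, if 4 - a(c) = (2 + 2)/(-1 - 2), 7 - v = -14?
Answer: 551368/27 ≈ 20421.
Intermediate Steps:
v = 21 (v = 7 - 1*(-14) = 7 + 14 = 21)
a(c) = 16/3 (a(c) = 4 - (2 + 2)/(-1 - 2) = 4 - 4/(-3) = 4 - 4*(-1)/3 = 4 - 1*(-4/3) = 4 + 4/3 = 16/3)
((v + a(3)) + (-5 + 4)²)³ = ((21 + 16/3) + (-5 + 4)²)³ = (79/3 + (-1)²)³ = (79/3 + 1)³ = (82/3)³ = 551368/27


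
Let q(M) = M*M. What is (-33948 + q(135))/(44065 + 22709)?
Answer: -5241/22258 ≈ -0.23547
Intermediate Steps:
q(M) = M²
(-33948 + q(135))/(44065 + 22709) = (-33948 + 135²)/(44065 + 22709) = (-33948 + 18225)/66774 = -15723*1/66774 = -5241/22258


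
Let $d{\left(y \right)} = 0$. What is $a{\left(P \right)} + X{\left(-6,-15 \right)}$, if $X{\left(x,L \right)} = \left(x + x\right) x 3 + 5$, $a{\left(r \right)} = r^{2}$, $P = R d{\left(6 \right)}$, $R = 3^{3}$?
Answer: $221$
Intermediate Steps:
$R = 27$
$P = 0$ ($P = 27 \cdot 0 = 0$)
$X{\left(x,L \right)} = 5 + 6 x^{2}$ ($X{\left(x,L \right)} = 2 x x 3 + 5 = 2 x^{2} \cdot 3 + 5 = 6 x^{2} + 5 = 5 + 6 x^{2}$)
$a{\left(P \right)} + X{\left(-6,-15 \right)} = 0^{2} + \left(5 + 6 \left(-6\right)^{2}\right) = 0 + \left(5 + 6 \cdot 36\right) = 0 + \left(5 + 216\right) = 0 + 221 = 221$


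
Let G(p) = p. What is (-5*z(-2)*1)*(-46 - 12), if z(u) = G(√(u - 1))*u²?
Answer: 1160*I*√3 ≈ 2009.2*I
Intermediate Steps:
z(u) = u²*√(-1 + u) (z(u) = √(u - 1)*u² = √(-1 + u)*u² = u²*√(-1 + u))
(-5*z(-2)*1)*(-46 - 12) = (-5*(-2)²*√(-1 - 2)*1)*(-46 - 12) = (-20*√(-3)*1)*(-58) = (-20*I*√3*1)*(-58) = -20*I*√3*(-58) = 1160*I*√3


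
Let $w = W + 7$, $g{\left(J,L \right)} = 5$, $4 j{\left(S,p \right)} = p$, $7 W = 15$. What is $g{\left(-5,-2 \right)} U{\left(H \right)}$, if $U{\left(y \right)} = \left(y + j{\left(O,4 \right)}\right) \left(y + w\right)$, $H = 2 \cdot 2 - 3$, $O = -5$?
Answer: $\frac{710}{7} \approx 101.43$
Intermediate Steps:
$W = \frac{15}{7}$ ($W = \frac{1}{7} \cdot 15 = \frac{15}{7} \approx 2.1429$)
$j{\left(S,p \right)} = \frac{p}{4}$
$w = \frac{64}{7}$ ($w = \frac{15}{7} + 7 = \frac{64}{7} \approx 9.1429$)
$H = 1$ ($H = 4 - 3 = 1$)
$U{\left(y \right)} = \left(1 + y\right) \left(\frac{64}{7} + y\right)$ ($U{\left(y \right)} = \left(y + \frac{1}{4} \cdot 4\right) \left(y + \frac{64}{7}\right) = \left(y + 1\right) \left(\frac{64}{7} + y\right) = \left(1 + y\right) \left(\frac{64}{7} + y\right)$)
$g{\left(-5,-2 \right)} U{\left(H \right)} = 5 \left(\frac{64}{7} + 1^{2} + \frac{71}{7} \cdot 1\right) = 5 \left(\frac{64}{7} + 1 + \frac{71}{7}\right) = 5 \cdot \frac{142}{7} = \frac{710}{7}$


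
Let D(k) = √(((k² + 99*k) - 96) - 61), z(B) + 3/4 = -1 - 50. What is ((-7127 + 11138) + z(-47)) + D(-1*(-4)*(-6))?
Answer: 15837/4 + I*√1957 ≈ 3959.3 + 44.238*I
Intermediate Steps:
z(B) = -207/4 (z(B) = -¾ + (-1 - 50) = -¾ - 51 = -207/4)
D(k) = √(-157 + k² + 99*k) (D(k) = √((-96 + k² + 99*k) - 61) = √(-157 + k² + 99*k))
((-7127 + 11138) + z(-47)) + D(-1*(-4)*(-6)) = ((-7127 + 11138) - 207/4) + √(-157 + (-1*(-4)*(-6))² + 99*(-1*(-4)*(-6))) = (4011 - 207/4) + √(-157 + (4*(-6))² + 99*(4*(-6))) = 15837/4 + √(-157 + (-24)² + 99*(-24)) = 15837/4 + √(-157 + 576 - 2376) = 15837/4 + √(-1957) = 15837/4 + I*√1957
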